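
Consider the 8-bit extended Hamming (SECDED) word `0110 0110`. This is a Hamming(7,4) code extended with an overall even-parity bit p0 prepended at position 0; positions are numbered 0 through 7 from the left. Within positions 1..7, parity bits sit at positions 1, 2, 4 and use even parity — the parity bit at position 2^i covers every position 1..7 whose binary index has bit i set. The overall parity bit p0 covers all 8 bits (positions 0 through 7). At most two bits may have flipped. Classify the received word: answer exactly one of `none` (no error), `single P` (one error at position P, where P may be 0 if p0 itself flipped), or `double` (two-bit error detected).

none

s1: b1⊕b3⊕b5⊕b7 = 1⊕0⊕1⊕0 = 0
s2: b2⊕b3⊕b6⊕b7 = 1⊕0⊕1⊕0 = 0
s4: b4⊕b5⊕b6⊕b7 = 0⊕1⊕1⊕0 = 0
Syndrome (s4...s1) = 000 → position 0 (no error).
Overall parity (XOR of all 8 bits, including p0): 0⊕1⊕1⊕0⊕0⊕1⊕1⊕0 = 0
Overall=0, syndrome position=0 → no error.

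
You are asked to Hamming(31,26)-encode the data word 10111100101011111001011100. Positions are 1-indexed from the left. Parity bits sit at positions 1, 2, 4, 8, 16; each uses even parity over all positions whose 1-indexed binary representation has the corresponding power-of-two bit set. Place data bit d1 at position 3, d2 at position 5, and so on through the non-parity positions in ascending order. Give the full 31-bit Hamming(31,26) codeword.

0111011011001011011111001011100

Place data bits at non-power-of-two positions: b3=1, b5=0, b6=1, b7=1, b9=1, b10=1, b11=0, b12=0, b13=1, b14=0, b15=1, b17=0, b18=1, b19=1, b20=1, b21=1, b22=1, b23=0, b24=0, b25=1, b26=0, b27=1, b28=1, b29=1, b30=0, b31=0.
p1 = XOR of data positions {3,5,7,9,11,13,15,17,19,21,23,25,27,29,31} = 1⊕0⊕1⊕1⊕0⊕1⊕1⊕0⊕1⊕1⊕0⊕1⊕1⊕1⊕0 = 0
p2 = XOR of data positions {3,6,7,10,11,14,15,18,19,22,23,26,27,30,31} = 1⊕1⊕1⊕1⊕0⊕0⊕1⊕1⊕1⊕1⊕0⊕0⊕1⊕0⊕0 = 1
p4 = XOR of data positions {5,6,7,12,13,14,15,20,21,22,23,28,29,30,31} = 0⊕1⊕1⊕0⊕1⊕0⊕1⊕1⊕1⊕1⊕0⊕1⊕1⊕0⊕0 = 1
p8 = XOR of data positions {9,10,11,12,13,14,15,24,25,26,27,28,29,30,31} = 1⊕1⊕0⊕0⊕1⊕0⊕1⊕0⊕1⊕0⊕1⊕1⊕1⊕0⊕0 = 0
p16 = XOR of data positions {17,18,19,20,21,22,23,24,25,26,27,28,29,30,31} = 0⊕1⊕1⊕1⊕1⊕1⊕0⊕0⊕1⊕0⊕1⊕1⊕1⊕0⊕0 = 1
Codeword b1..b31 = 0111011011001011011111001011100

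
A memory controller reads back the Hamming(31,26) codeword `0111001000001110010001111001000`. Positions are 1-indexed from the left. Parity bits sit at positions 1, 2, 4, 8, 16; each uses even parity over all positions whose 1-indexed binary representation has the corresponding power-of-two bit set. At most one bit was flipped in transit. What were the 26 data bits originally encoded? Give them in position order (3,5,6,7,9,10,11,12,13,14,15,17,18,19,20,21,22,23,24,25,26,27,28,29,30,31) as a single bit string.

s1: b1⊕b3⊕b5⊕b7⊕b9⊕b11⊕b13⊕b15⊕b17⊕b19⊕b21⊕b23⊕b25⊕b27⊕b29⊕b31 = 0⊕1⊕0⊕1⊕0⊕0⊕1⊕1⊕0⊕0⊕0⊕1⊕1⊕0⊕0⊕0 = 0
s2: b2⊕b3⊕b6⊕b7⊕b10⊕b11⊕b14⊕b15⊕b18⊕b19⊕b22⊕b23⊕b26⊕b27⊕b30⊕b31 = 1⊕1⊕0⊕1⊕0⊕0⊕1⊕1⊕1⊕0⊕1⊕1⊕0⊕0⊕0⊕0 = 0
s4: b4⊕b5⊕b6⊕b7⊕b12⊕b13⊕b14⊕b15⊕b20⊕b21⊕b22⊕b23⊕b28⊕b29⊕b30⊕b31 = 1⊕0⊕0⊕1⊕0⊕1⊕1⊕1⊕0⊕0⊕1⊕1⊕1⊕0⊕0⊕0 = 0
s8: b8⊕b9⊕b10⊕b11⊕b12⊕b13⊕b14⊕b15⊕b24⊕b25⊕b26⊕b27⊕b28⊕b29⊕b30⊕b31 = 0⊕0⊕0⊕0⊕0⊕1⊕1⊕1⊕1⊕1⊕0⊕0⊕1⊕0⊕0⊕0 = 0
s16: b16⊕b17⊕b18⊕b19⊕b20⊕b21⊕b22⊕b23⊕b24⊕b25⊕b26⊕b27⊕b28⊕b29⊕b30⊕b31 = 0⊕0⊕1⊕0⊕0⊕0⊕1⊕1⊕1⊕1⊕0⊕0⊕1⊕0⊕0⊕0 = 0
Syndrome (s16...s1) = 00000 → position 0 (no error).
No correction needed.
Data bits at positions 3,5,6,7,9,10,11,12,13,14,15,17,18,19,20,21,22,23,24,25,26,27,28,29,30,31: 10010000111010001111001000

10010000111010001111001000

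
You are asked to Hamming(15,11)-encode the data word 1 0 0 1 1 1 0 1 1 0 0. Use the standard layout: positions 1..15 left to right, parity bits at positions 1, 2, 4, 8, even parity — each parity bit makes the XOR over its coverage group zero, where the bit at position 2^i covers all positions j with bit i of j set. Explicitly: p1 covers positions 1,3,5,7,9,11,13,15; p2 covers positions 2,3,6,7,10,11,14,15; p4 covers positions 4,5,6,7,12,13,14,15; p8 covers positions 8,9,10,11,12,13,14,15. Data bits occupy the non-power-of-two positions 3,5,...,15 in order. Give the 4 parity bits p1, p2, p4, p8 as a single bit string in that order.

Place data bits at non-power-of-two positions: b3=1, b5=0, b6=0, b7=1, b9=1, b10=1, b11=0, b12=1, b13=1, b14=0, b15=0.
p1 = XOR of data positions {3,5,7,9,11,13,15} = 1⊕0⊕1⊕1⊕0⊕1⊕0 = 0
p2 = XOR of data positions {3,6,7,10,11,14,15} = 1⊕0⊕1⊕1⊕0⊕0⊕0 = 1
p4 = XOR of data positions {5,6,7,12,13,14,15} = 0⊕0⊕1⊕1⊕1⊕0⊕0 = 1
p8 = XOR of data positions {9,10,11,12,13,14,15} = 1⊕1⊕0⊕1⊕1⊕0⊕0 = 0
Parity bits p1,p2,p4,p8 = 0110

0110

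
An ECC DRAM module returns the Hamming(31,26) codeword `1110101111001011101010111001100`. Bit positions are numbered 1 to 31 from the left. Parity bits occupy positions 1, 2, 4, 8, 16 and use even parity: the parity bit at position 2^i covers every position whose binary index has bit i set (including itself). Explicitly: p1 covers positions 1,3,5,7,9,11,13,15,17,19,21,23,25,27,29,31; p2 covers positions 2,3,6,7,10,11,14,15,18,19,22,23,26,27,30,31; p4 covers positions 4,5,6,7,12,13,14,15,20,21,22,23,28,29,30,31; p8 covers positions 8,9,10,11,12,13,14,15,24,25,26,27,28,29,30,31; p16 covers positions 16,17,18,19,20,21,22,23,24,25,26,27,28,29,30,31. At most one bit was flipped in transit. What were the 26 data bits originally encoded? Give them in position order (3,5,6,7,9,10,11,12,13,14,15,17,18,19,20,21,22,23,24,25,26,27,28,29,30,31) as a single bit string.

s1: b1⊕b3⊕b5⊕b7⊕b9⊕b11⊕b13⊕b15⊕b17⊕b19⊕b21⊕b23⊕b25⊕b27⊕b29⊕b31 = 1⊕1⊕1⊕1⊕1⊕0⊕1⊕1⊕1⊕1⊕1⊕1⊕1⊕0⊕1⊕0 = 1
s2: b2⊕b3⊕b6⊕b7⊕b10⊕b11⊕b14⊕b15⊕b18⊕b19⊕b22⊕b23⊕b26⊕b27⊕b30⊕b31 = 1⊕1⊕0⊕1⊕1⊕0⊕0⊕1⊕0⊕1⊕0⊕1⊕0⊕0⊕0⊕0 = 1
s4: b4⊕b5⊕b6⊕b7⊕b12⊕b13⊕b14⊕b15⊕b20⊕b21⊕b22⊕b23⊕b28⊕b29⊕b30⊕b31 = 0⊕1⊕0⊕1⊕0⊕1⊕0⊕1⊕0⊕1⊕0⊕1⊕1⊕1⊕0⊕0 = 0
s8: b8⊕b9⊕b10⊕b11⊕b12⊕b13⊕b14⊕b15⊕b24⊕b25⊕b26⊕b27⊕b28⊕b29⊕b30⊕b31 = 1⊕1⊕1⊕0⊕0⊕1⊕0⊕1⊕1⊕1⊕0⊕0⊕1⊕1⊕0⊕0 = 1
s16: b16⊕b17⊕b18⊕b19⊕b20⊕b21⊕b22⊕b23⊕b24⊕b25⊕b26⊕b27⊕b28⊕b29⊕b30⊕b31 = 1⊕1⊕0⊕1⊕0⊕1⊕0⊕1⊕1⊕1⊕0⊕0⊕1⊕1⊕0⊕0 = 1
Syndrome (s16...s1) = 11011 → position 27.
Flip bit 27: corrected codeword = 1110101111001011101010111011100
Data bits at positions 3,5,6,7,9,10,11,12,13,14,15,17,18,19,20,21,22,23,24,25,26,27,28,29,30,31: 11011100101101010111011100

11011100101101010111011100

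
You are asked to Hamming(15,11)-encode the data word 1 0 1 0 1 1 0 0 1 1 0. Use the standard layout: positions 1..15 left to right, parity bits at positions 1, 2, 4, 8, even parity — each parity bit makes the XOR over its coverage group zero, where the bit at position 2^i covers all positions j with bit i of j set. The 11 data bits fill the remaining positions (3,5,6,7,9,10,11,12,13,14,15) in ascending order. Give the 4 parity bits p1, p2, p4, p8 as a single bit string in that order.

1010

Place data bits at non-power-of-two positions: b3=1, b5=0, b6=1, b7=0, b9=1, b10=1, b11=0, b12=0, b13=1, b14=1, b15=0.
p1 = XOR of data positions {3,5,7,9,11,13,15} = 1⊕0⊕0⊕1⊕0⊕1⊕0 = 1
p2 = XOR of data positions {3,6,7,10,11,14,15} = 1⊕1⊕0⊕1⊕0⊕1⊕0 = 0
p4 = XOR of data positions {5,6,7,12,13,14,15} = 0⊕1⊕0⊕0⊕1⊕1⊕0 = 1
p8 = XOR of data positions {9,10,11,12,13,14,15} = 1⊕1⊕0⊕0⊕1⊕1⊕0 = 0
Parity bits p1,p2,p4,p8 = 1010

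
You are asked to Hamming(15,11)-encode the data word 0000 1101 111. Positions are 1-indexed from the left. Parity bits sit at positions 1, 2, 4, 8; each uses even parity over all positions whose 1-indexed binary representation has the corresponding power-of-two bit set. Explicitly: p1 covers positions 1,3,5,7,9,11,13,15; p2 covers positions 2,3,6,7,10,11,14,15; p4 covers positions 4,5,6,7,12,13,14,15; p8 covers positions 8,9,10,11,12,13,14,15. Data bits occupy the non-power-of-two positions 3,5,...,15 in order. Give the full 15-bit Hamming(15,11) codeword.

110000001101111

Place data bits at non-power-of-two positions: b3=0, b5=0, b6=0, b7=0, b9=1, b10=1, b11=0, b12=1, b13=1, b14=1, b15=1.
p1 = XOR of data positions {3,5,7,9,11,13,15} = 0⊕0⊕0⊕1⊕0⊕1⊕1 = 1
p2 = XOR of data positions {3,6,7,10,11,14,15} = 0⊕0⊕0⊕1⊕0⊕1⊕1 = 1
p4 = XOR of data positions {5,6,7,12,13,14,15} = 0⊕0⊕0⊕1⊕1⊕1⊕1 = 0
p8 = XOR of data positions {9,10,11,12,13,14,15} = 1⊕1⊕0⊕1⊕1⊕1⊕1 = 0
Codeword b1..b15 = 110000001101111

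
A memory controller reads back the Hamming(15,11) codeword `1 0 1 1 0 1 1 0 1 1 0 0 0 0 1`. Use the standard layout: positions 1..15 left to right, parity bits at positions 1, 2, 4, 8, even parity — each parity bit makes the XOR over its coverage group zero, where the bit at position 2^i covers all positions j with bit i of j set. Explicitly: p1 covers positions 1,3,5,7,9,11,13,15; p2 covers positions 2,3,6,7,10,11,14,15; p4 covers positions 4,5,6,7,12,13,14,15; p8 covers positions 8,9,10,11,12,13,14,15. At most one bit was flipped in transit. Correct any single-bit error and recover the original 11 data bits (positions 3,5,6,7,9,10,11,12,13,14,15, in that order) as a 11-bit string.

s1: b1⊕b3⊕b5⊕b7⊕b9⊕b11⊕b13⊕b15 = 1⊕1⊕0⊕1⊕1⊕0⊕0⊕1 = 1
s2: b2⊕b3⊕b6⊕b7⊕b10⊕b11⊕b14⊕b15 = 0⊕1⊕1⊕1⊕1⊕0⊕0⊕1 = 1
s4: b4⊕b5⊕b6⊕b7⊕b12⊕b13⊕b14⊕b15 = 1⊕0⊕1⊕1⊕0⊕0⊕0⊕1 = 0
s8: b8⊕b9⊕b10⊕b11⊕b12⊕b13⊕b14⊕b15 = 0⊕1⊕1⊕0⊕0⊕0⊕0⊕1 = 1
Syndrome (s8...s1) = 1011 → position 11.
Flip bit 11: corrected codeword = 101101101110001
Data bits at positions 3,5,6,7,9,10,11,12,13,14,15: 10111110001

10111110001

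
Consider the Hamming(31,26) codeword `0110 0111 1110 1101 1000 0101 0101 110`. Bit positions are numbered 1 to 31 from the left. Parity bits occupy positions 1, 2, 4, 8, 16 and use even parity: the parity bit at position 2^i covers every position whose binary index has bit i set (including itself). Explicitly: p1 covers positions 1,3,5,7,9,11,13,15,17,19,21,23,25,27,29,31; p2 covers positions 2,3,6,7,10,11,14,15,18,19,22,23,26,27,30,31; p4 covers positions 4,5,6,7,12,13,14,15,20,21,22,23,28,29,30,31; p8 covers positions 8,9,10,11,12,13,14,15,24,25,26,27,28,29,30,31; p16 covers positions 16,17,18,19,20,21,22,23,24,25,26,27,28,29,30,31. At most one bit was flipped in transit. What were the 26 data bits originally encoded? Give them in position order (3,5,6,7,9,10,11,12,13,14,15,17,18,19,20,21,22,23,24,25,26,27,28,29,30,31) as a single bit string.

10110110110100001010101110

s1: b1⊕b3⊕b5⊕b7⊕b9⊕b11⊕b13⊕b15⊕b17⊕b19⊕b21⊕b23⊕b25⊕b27⊕b29⊕b31 = 0⊕1⊕0⊕1⊕1⊕1⊕1⊕0⊕1⊕0⊕0⊕0⊕0⊕0⊕1⊕0 = 1
s2: b2⊕b3⊕b6⊕b7⊕b10⊕b11⊕b14⊕b15⊕b18⊕b19⊕b22⊕b23⊕b26⊕b27⊕b30⊕b31 = 1⊕1⊕1⊕1⊕1⊕1⊕1⊕0⊕0⊕0⊕1⊕0⊕1⊕0⊕1⊕0 = 0
s4: b4⊕b5⊕b6⊕b7⊕b12⊕b13⊕b14⊕b15⊕b20⊕b21⊕b22⊕b23⊕b28⊕b29⊕b30⊕b31 = 0⊕0⊕1⊕1⊕0⊕1⊕1⊕0⊕0⊕0⊕1⊕0⊕1⊕1⊕1⊕0 = 0
s8: b8⊕b9⊕b10⊕b11⊕b12⊕b13⊕b14⊕b15⊕b24⊕b25⊕b26⊕b27⊕b28⊕b29⊕b30⊕b31 = 1⊕1⊕1⊕1⊕0⊕1⊕1⊕0⊕1⊕0⊕1⊕0⊕1⊕1⊕1⊕0 = 1
s16: b16⊕b17⊕b18⊕b19⊕b20⊕b21⊕b22⊕b23⊕b24⊕b25⊕b26⊕b27⊕b28⊕b29⊕b30⊕b31 = 1⊕1⊕0⊕0⊕0⊕0⊕1⊕0⊕1⊕0⊕1⊕0⊕1⊕1⊕1⊕0 = 0
Syndrome (s16...s1) = 01001 → position 9.
Flip bit 9: corrected codeword = 0110011101101101100001010101110
Data bits at positions 3,5,6,7,9,10,11,12,13,14,15,17,18,19,20,21,22,23,24,25,26,27,28,29,30,31: 10110110110100001010101110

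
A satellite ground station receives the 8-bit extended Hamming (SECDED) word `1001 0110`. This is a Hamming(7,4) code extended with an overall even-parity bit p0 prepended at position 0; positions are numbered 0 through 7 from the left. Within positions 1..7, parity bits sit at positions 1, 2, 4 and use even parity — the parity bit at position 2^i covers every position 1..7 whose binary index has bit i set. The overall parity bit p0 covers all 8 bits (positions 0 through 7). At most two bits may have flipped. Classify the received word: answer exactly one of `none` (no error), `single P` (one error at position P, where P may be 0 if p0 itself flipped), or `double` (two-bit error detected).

s1: b1⊕b3⊕b5⊕b7 = 0⊕1⊕1⊕0 = 0
s2: b2⊕b3⊕b6⊕b7 = 0⊕1⊕1⊕0 = 0
s4: b4⊕b5⊕b6⊕b7 = 0⊕1⊕1⊕0 = 0
Syndrome (s4...s1) = 000 → position 0 (no error).
Overall parity (XOR of all 8 bits, including p0): 1⊕0⊕0⊕1⊕0⊕1⊕1⊕0 = 0
Overall=0, syndrome position=0 → no error.

none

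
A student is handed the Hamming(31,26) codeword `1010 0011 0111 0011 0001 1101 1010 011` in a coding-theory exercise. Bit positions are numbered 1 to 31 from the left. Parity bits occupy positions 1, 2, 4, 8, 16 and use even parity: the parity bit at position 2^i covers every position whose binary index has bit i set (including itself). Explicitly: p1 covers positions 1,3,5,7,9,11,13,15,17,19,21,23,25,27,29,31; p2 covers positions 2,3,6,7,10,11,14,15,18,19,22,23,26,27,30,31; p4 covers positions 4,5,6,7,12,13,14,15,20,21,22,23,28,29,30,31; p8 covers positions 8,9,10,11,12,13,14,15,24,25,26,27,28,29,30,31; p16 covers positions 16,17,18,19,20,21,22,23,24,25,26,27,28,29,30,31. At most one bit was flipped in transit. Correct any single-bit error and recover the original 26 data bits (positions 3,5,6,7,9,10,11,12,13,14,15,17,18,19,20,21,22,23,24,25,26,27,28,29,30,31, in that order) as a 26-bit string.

s1: b1⊕b3⊕b5⊕b7⊕b9⊕b11⊕b13⊕b15⊕b17⊕b19⊕b21⊕b23⊕b25⊕b27⊕b29⊕b31 = 1⊕1⊕0⊕1⊕0⊕1⊕0⊕1⊕0⊕0⊕1⊕0⊕1⊕1⊕0⊕1 = 1
s2: b2⊕b3⊕b6⊕b7⊕b10⊕b11⊕b14⊕b15⊕b18⊕b19⊕b22⊕b23⊕b26⊕b27⊕b30⊕b31 = 0⊕1⊕0⊕1⊕1⊕1⊕0⊕1⊕0⊕0⊕1⊕0⊕0⊕1⊕1⊕1 = 1
s4: b4⊕b5⊕b6⊕b7⊕b12⊕b13⊕b14⊕b15⊕b20⊕b21⊕b22⊕b23⊕b28⊕b29⊕b30⊕b31 = 0⊕0⊕0⊕1⊕1⊕0⊕0⊕1⊕1⊕1⊕1⊕0⊕0⊕0⊕1⊕1 = 0
s8: b8⊕b9⊕b10⊕b11⊕b12⊕b13⊕b14⊕b15⊕b24⊕b25⊕b26⊕b27⊕b28⊕b29⊕b30⊕b31 = 1⊕0⊕1⊕1⊕1⊕0⊕0⊕1⊕1⊕1⊕0⊕1⊕0⊕0⊕1⊕1 = 0
s16: b16⊕b17⊕b18⊕b19⊕b20⊕b21⊕b22⊕b23⊕b24⊕b25⊕b26⊕b27⊕b28⊕b29⊕b30⊕b31 = 1⊕0⊕0⊕0⊕1⊕1⊕1⊕0⊕1⊕1⊕0⊕1⊕0⊕0⊕1⊕1 = 1
Syndrome (s16...s1) = 10011 → position 19.
Flip bit 19: corrected codeword = 1010001101110011001111011010011
Data bits at positions 3,5,6,7,9,10,11,12,13,14,15,17,18,19,20,21,22,23,24,25,26,27,28,29,30,31: 10010111001001111011010011

10010111001001111011010011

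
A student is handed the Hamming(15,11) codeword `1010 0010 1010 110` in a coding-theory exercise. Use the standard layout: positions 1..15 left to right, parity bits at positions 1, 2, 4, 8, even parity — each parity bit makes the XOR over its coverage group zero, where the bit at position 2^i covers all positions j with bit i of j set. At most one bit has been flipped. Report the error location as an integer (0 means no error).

4

s1: b1⊕b3⊕b5⊕b7⊕b9⊕b11⊕b13⊕b15 = 1⊕1⊕0⊕1⊕1⊕1⊕1⊕0 = 0
s2: b2⊕b3⊕b6⊕b7⊕b10⊕b11⊕b14⊕b15 = 0⊕1⊕0⊕1⊕0⊕1⊕1⊕0 = 0
s4: b4⊕b5⊕b6⊕b7⊕b12⊕b13⊕b14⊕b15 = 0⊕0⊕0⊕1⊕0⊕1⊕1⊕0 = 1
s8: b8⊕b9⊕b10⊕b11⊕b12⊕b13⊕b14⊕b15 = 0⊕1⊕0⊕1⊕0⊕1⊕1⊕0 = 0
Syndrome (s8...s1) = 0100 → position 4.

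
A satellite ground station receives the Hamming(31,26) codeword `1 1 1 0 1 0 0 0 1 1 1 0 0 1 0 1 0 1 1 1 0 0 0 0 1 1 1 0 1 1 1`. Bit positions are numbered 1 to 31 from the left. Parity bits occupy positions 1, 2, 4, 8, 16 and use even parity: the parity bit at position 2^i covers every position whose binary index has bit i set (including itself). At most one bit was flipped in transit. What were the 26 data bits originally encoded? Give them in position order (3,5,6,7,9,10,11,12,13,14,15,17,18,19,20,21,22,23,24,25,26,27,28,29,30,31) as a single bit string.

11001110010011100001110111

s1: b1⊕b3⊕b5⊕b7⊕b9⊕b11⊕b13⊕b15⊕b17⊕b19⊕b21⊕b23⊕b25⊕b27⊕b29⊕b31 = 1⊕1⊕1⊕0⊕1⊕1⊕0⊕0⊕0⊕1⊕0⊕0⊕1⊕1⊕1⊕1 = 0
s2: b2⊕b3⊕b6⊕b7⊕b10⊕b11⊕b14⊕b15⊕b18⊕b19⊕b22⊕b23⊕b26⊕b27⊕b30⊕b31 = 1⊕1⊕0⊕0⊕1⊕1⊕1⊕0⊕1⊕1⊕0⊕0⊕1⊕1⊕1⊕1 = 1
s4: b4⊕b5⊕b6⊕b7⊕b12⊕b13⊕b14⊕b15⊕b20⊕b21⊕b22⊕b23⊕b28⊕b29⊕b30⊕b31 = 0⊕1⊕0⊕0⊕0⊕0⊕1⊕0⊕1⊕0⊕0⊕0⊕0⊕1⊕1⊕1 = 0
s8: b8⊕b9⊕b10⊕b11⊕b12⊕b13⊕b14⊕b15⊕b24⊕b25⊕b26⊕b27⊕b28⊕b29⊕b30⊕b31 = 0⊕1⊕1⊕1⊕0⊕0⊕1⊕0⊕0⊕1⊕1⊕1⊕0⊕1⊕1⊕1 = 0
s16: b16⊕b17⊕b18⊕b19⊕b20⊕b21⊕b22⊕b23⊕b24⊕b25⊕b26⊕b27⊕b28⊕b29⊕b30⊕b31 = 1⊕0⊕1⊕1⊕1⊕0⊕0⊕0⊕0⊕1⊕1⊕1⊕0⊕1⊕1⊕1 = 0
Syndrome (s16...s1) = 00010 → position 2.
Flip bit 2: corrected codeword = 1010100011100101011100001110111
Data bits at positions 3,5,6,7,9,10,11,12,13,14,15,17,18,19,20,21,22,23,24,25,26,27,28,29,30,31: 11001110010011100001110111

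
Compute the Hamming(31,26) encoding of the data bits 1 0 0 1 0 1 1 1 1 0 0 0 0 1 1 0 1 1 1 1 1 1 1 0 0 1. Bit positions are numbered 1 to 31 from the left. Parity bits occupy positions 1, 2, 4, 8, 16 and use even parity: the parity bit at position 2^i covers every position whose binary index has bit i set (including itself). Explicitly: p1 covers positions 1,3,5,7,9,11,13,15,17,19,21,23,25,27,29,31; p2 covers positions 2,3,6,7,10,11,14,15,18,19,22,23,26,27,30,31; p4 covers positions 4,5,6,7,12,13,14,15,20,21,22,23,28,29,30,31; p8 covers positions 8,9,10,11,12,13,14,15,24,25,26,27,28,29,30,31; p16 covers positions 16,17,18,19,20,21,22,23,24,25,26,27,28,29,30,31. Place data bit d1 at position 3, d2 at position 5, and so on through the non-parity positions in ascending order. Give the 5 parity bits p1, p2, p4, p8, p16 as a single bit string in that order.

10000

Place data bits at non-power-of-two positions: b3=1, b5=0, b6=0, b7=1, b9=0, b10=1, b11=1, b12=1, b13=1, b14=0, b15=0, b17=0, b18=0, b19=1, b20=1, b21=0, b22=1, b23=1, b24=1, b25=1, b26=1, b27=1, b28=1, b29=0, b30=0, b31=1.
p1 = XOR of data positions {3,5,7,9,11,13,15,17,19,21,23,25,27,29,31} = 1⊕0⊕1⊕0⊕1⊕1⊕0⊕0⊕1⊕0⊕1⊕1⊕1⊕0⊕1 = 1
p2 = XOR of data positions {3,6,7,10,11,14,15,18,19,22,23,26,27,30,31} = 1⊕0⊕1⊕1⊕1⊕0⊕0⊕0⊕1⊕1⊕1⊕1⊕1⊕0⊕1 = 0
p4 = XOR of data positions {5,6,7,12,13,14,15,20,21,22,23,28,29,30,31} = 0⊕0⊕1⊕1⊕1⊕0⊕0⊕1⊕0⊕1⊕1⊕1⊕0⊕0⊕1 = 0
p8 = XOR of data positions {9,10,11,12,13,14,15,24,25,26,27,28,29,30,31} = 0⊕1⊕1⊕1⊕1⊕0⊕0⊕1⊕1⊕1⊕1⊕1⊕0⊕0⊕1 = 0
p16 = XOR of data positions {17,18,19,20,21,22,23,24,25,26,27,28,29,30,31} = 0⊕0⊕1⊕1⊕0⊕1⊕1⊕1⊕1⊕1⊕1⊕1⊕0⊕0⊕1 = 0
Parity bits p1,p2,p4,p8,p16 = 10000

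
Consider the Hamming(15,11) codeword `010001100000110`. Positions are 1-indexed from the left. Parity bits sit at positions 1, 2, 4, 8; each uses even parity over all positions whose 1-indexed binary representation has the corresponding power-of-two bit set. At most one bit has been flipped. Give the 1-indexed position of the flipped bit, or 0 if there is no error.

0

s1: b1⊕b3⊕b5⊕b7⊕b9⊕b11⊕b13⊕b15 = 0⊕0⊕0⊕1⊕0⊕0⊕1⊕0 = 0
s2: b2⊕b3⊕b6⊕b7⊕b10⊕b11⊕b14⊕b15 = 1⊕0⊕1⊕1⊕0⊕0⊕1⊕0 = 0
s4: b4⊕b5⊕b6⊕b7⊕b12⊕b13⊕b14⊕b15 = 0⊕0⊕1⊕1⊕0⊕1⊕1⊕0 = 0
s8: b8⊕b9⊕b10⊕b11⊕b12⊕b13⊕b14⊕b15 = 0⊕0⊕0⊕0⊕0⊕1⊕1⊕0 = 0
Syndrome (s8...s1) = 0000 → position 0 (no error).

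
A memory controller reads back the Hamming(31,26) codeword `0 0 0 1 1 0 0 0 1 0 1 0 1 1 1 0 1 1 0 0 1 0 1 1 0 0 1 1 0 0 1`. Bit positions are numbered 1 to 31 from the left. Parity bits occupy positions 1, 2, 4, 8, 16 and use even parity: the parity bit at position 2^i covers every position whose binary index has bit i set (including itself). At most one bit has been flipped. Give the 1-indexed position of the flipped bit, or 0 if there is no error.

14

s1: b1⊕b3⊕b5⊕b7⊕b9⊕b11⊕b13⊕b15⊕b17⊕b19⊕b21⊕b23⊕b25⊕b27⊕b29⊕b31 = 0⊕0⊕1⊕0⊕1⊕1⊕1⊕1⊕1⊕0⊕1⊕1⊕0⊕1⊕0⊕1 = 0
s2: b2⊕b3⊕b6⊕b7⊕b10⊕b11⊕b14⊕b15⊕b18⊕b19⊕b22⊕b23⊕b26⊕b27⊕b30⊕b31 = 0⊕0⊕0⊕0⊕0⊕1⊕1⊕1⊕1⊕0⊕0⊕1⊕0⊕1⊕0⊕1 = 1
s4: b4⊕b5⊕b6⊕b7⊕b12⊕b13⊕b14⊕b15⊕b20⊕b21⊕b22⊕b23⊕b28⊕b29⊕b30⊕b31 = 1⊕1⊕0⊕0⊕0⊕1⊕1⊕1⊕0⊕1⊕0⊕1⊕1⊕0⊕0⊕1 = 1
s8: b8⊕b9⊕b10⊕b11⊕b12⊕b13⊕b14⊕b15⊕b24⊕b25⊕b26⊕b27⊕b28⊕b29⊕b30⊕b31 = 0⊕1⊕0⊕1⊕0⊕1⊕1⊕1⊕1⊕0⊕0⊕1⊕1⊕0⊕0⊕1 = 1
s16: b16⊕b17⊕b18⊕b19⊕b20⊕b21⊕b22⊕b23⊕b24⊕b25⊕b26⊕b27⊕b28⊕b29⊕b30⊕b31 = 0⊕1⊕1⊕0⊕0⊕1⊕0⊕1⊕1⊕0⊕0⊕1⊕1⊕0⊕0⊕1 = 0
Syndrome (s16...s1) = 01110 → position 14.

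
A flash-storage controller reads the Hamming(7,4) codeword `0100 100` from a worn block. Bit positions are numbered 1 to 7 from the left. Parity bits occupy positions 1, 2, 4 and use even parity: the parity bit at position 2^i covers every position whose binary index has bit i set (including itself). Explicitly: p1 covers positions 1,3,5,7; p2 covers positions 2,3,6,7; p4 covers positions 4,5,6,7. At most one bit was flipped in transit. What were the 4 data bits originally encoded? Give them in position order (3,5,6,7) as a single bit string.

s1: b1⊕b3⊕b5⊕b7 = 0⊕0⊕1⊕0 = 1
s2: b2⊕b3⊕b6⊕b7 = 1⊕0⊕0⊕0 = 1
s4: b4⊕b5⊕b6⊕b7 = 0⊕1⊕0⊕0 = 1
Syndrome (s4...s1) = 111 → position 7.
Flip bit 7: corrected codeword = 0100101
Data bits at positions 3,5,6,7: 0101

0101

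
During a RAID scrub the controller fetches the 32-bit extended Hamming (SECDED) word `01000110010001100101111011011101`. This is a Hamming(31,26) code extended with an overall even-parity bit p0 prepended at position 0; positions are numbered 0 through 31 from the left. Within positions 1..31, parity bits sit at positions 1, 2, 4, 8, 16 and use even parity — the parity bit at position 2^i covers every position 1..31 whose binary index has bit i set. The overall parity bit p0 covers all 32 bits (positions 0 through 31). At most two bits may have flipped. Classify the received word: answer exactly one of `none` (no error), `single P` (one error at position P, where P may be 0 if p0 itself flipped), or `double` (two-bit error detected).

single 25

s1: b1⊕b3⊕b5⊕b7⊕b9⊕b11⊕b13⊕b15⊕b17⊕b19⊕b21⊕b23⊕b25⊕b27⊕b29⊕b31 = 1⊕0⊕1⊕0⊕1⊕0⊕1⊕0⊕1⊕1⊕1⊕0⊕1⊕1⊕1⊕1 = 1
s2: b2⊕b3⊕b6⊕b7⊕b10⊕b11⊕b14⊕b15⊕b18⊕b19⊕b22⊕b23⊕b26⊕b27⊕b30⊕b31 = 0⊕0⊕1⊕0⊕0⊕0⊕1⊕0⊕0⊕1⊕1⊕0⊕0⊕1⊕0⊕1 = 0
s4: b4⊕b5⊕b6⊕b7⊕b12⊕b13⊕b14⊕b15⊕b20⊕b21⊕b22⊕b23⊕b28⊕b29⊕b30⊕b31 = 0⊕1⊕1⊕0⊕0⊕1⊕1⊕0⊕1⊕1⊕1⊕0⊕1⊕1⊕0⊕1 = 0
s8: b8⊕b9⊕b10⊕b11⊕b12⊕b13⊕b14⊕b15⊕b24⊕b25⊕b26⊕b27⊕b28⊕b29⊕b30⊕b31 = 0⊕1⊕0⊕0⊕0⊕1⊕1⊕0⊕1⊕1⊕0⊕1⊕1⊕1⊕0⊕1 = 1
s16: b16⊕b17⊕b18⊕b19⊕b20⊕b21⊕b22⊕b23⊕b24⊕b25⊕b26⊕b27⊕b28⊕b29⊕b30⊕b31 = 0⊕1⊕0⊕1⊕1⊕1⊕1⊕0⊕1⊕1⊕0⊕1⊕1⊕1⊕0⊕1 = 1
Syndrome (s16...s1) = 11001 → position 25.
Overall parity (XOR of all 32 bits, including p0): 0⊕1⊕0⊕0⊕0⊕1⊕1⊕0⊕0⊕1⊕0⊕0⊕0⊕1⊕1⊕0⊕0⊕1⊕0⊕1⊕1⊕1⊕1⊕0⊕1⊕1⊕0⊕1⊕1⊕1⊕0⊕1 = 1
Overall=1, syndrome position=25 → single-bit error at position 25.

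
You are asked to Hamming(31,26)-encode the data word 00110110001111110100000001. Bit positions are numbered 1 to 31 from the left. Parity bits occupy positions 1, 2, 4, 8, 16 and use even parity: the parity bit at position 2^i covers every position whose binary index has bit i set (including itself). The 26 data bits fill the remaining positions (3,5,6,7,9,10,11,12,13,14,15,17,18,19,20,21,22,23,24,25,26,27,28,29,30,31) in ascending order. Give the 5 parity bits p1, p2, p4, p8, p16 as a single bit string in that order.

01101

Place data bits at non-power-of-two positions: b3=0, b5=0, b6=1, b7=1, b9=0, b10=1, b11=1, b12=0, b13=0, b14=0, b15=1, b17=1, b18=1, b19=1, b20=1, b21=1, b22=0, b23=1, b24=0, b25=0, b26=0, b27=0, b28=0, b29=0, b30=0, b31=1.
p1 = XOR of data positions {3,5,7,9,11,13,15,17,19,21,23,25,27,29,31} = 0⊕0⊕1⊕0⊕1⊕0⊕1⊕1⊕1⊕1⊕1⊕0⊕0⊕0⊕1 = 0
p2 = XOR of data positions {3,6,7,10,11,14,15,18,19,22,23,26,27,30,31} = 0⊕1⊕1⊕1⊕1⊕0⊕1⊕1⊕1⊕0⊕1⊕0⊕0⊕0⊕1 = 1
p4 = XOR of data positions {5,6,7,12,13,14,15,20,21,22,23,28,29,30,31} = 0⊕1⊕1⊕0⊕0⊕0⊕1⊕1⊕1⊕0⊕1⊕0⊕0⊕0⊕1 = 1
p8 = XOR of data positions {9,10,11,12,13,14,15,24,25,26,27,28,29,30,31} = 0⊕1⊕1⊕0⊕0⊕0⊕1⊕0⊕0⊕0⊕0⊕0⊕0⊕0⊕1 = 0
p16 = XOR of data positions {17,18,19,20,21,22,23,24,25,26,27,28,29,30,31} = 1⊕1⊕1⊕1⊕1⊕0⊕1⊕0⊕0⊕0⊕0⊕0⊕0⊕0⊕1 = 1
Parity bits p1,p2,p4,p8,p16 = 01101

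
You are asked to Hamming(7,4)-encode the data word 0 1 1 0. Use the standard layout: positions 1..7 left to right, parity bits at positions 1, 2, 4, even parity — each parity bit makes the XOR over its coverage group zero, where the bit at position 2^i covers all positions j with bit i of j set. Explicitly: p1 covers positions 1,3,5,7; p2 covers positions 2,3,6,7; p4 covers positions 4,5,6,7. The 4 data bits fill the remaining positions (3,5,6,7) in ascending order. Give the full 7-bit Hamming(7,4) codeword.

1100110

Place data bits at non-power-of-two positions: b3=0, b5=1, b6=1, b7=0.
p1 = XOR of data positions {3,5,7} = 0⊕1⊕0 = 1
p2 = XOR of data positions {3,6,7} = 0⊕1⊕0 = 1
p4 = XOR of data positions {5,6,7} = 1⊕1⊕0 = 0
Codeword b1..b7 = 1100110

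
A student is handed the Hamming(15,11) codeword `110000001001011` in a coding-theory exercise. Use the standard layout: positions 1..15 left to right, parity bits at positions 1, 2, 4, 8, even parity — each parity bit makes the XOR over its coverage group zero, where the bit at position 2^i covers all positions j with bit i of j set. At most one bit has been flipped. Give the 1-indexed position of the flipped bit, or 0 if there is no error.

s1: b1⊕b3⊕b5⊕b7⊕b9⊕b11⊕b13⊕b15 = 1⊕0⊕0⊕0⊕1⊕0⊕0⊕1 = 1
s2: b2⊕b3⊕b6⊕b7⊕b10⊕b11⊕b14⊕b15 = 1⊕0⊕0⊕0⊕0⊕0⊕1⊕1 = 1
s4: b4⊕b5⊕b6⊕b7⊕b12⊕b13⊕b14⊕b15 = 0⊕0⊕0⊕0⊕1⊕0⊕1⊕1 = 1
s8: b8⊕b9⊕b10⊕b11⊕b12⊕b13⊕b14⊕b15 = 0⊕1⊕0⊕0⊕1⊕0⊕1⊕1 = 0
Syndrome (s8...s1) = 0111 → position 7.

7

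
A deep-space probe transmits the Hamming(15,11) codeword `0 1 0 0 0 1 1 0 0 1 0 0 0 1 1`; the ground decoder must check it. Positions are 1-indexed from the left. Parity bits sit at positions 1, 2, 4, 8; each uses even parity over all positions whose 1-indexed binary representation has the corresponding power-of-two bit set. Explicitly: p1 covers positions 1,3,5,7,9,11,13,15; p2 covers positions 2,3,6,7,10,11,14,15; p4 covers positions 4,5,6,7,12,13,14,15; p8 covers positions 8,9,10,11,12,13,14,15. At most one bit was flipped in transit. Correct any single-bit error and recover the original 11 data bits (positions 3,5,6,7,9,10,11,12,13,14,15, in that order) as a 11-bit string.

s1: b1⊕b3⊕b5⊕b7⊕b9⊕b11⊕b13⊕b15 = 0⊕0⊕0⊕1⊕0⊕0⊕0⊕1 = 0
s2: b2⊕b3⊕b6⊕b7⊕b10⊕b11⊕b14⊕b15 = 1⊕0⊕1⊕1⊕1⊕0⊕1⊕1 = 0
s4: b4⊕b5⊕b6⊕b7⊕b12⊕b13⊕b14⊕b15 = 0⊕0⊕1⊕1⊕0⊕0⊕1⊕1 = 0
s8: b8⊕b9⊕b10⊕b11⊕b12⊕b13⊕b14⊕b15 = 0⊕0⊕1⊕0⊕0⊕0⊕1⊕1 = 1
Syndrome (s8...s1) = 1000 → position 8.
Flip bit 8: corrected codeword = 010001110100011
Data bits at positions 3,5,6,7,9,10,11,12,13,14,15: 00110100011

00110100011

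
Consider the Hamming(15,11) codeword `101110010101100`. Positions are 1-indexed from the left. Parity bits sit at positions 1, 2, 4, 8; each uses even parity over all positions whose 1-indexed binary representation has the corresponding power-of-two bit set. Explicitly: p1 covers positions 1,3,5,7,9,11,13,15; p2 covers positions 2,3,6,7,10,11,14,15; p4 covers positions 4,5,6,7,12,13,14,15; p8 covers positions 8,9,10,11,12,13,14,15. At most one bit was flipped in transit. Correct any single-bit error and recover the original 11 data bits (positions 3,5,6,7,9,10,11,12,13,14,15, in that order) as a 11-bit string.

11000101100

s1: b1⊕b3⊕b5⊕b7⊕b9⊕b11⊕b13⊕b15 = 1⊕1⊕1⊕0⊕0⊕0⊕1⊕0 = 0
s2: b2⊕b3⊕b6⊕b7⊕b10⊕b11⊕b14⊕b15 = 0⊕1⊕0⊕0⊕1⊕0⊕0⊕0 = 0
s4: b4⊕b5⊕b6⊕b7⊕b12⊕b13⊕b14⊕b15 = 1⊕1⊕0⊕0⊕1⊕1⊕0⊕0 = 0
s8: b8⊕b9⊕b10⊕b11⊕b12⊕b13⊕b14⊕b15 = 1⊕0⊕1⊕0⊕1⊕1⊕0⊕0 = 0
Syndrome (s8...s1) = 0000 → position 0 (no error).
No correction needed.
Data bits at positions 3,5,6,7,9,10,11,12,13,14,15: 11000101100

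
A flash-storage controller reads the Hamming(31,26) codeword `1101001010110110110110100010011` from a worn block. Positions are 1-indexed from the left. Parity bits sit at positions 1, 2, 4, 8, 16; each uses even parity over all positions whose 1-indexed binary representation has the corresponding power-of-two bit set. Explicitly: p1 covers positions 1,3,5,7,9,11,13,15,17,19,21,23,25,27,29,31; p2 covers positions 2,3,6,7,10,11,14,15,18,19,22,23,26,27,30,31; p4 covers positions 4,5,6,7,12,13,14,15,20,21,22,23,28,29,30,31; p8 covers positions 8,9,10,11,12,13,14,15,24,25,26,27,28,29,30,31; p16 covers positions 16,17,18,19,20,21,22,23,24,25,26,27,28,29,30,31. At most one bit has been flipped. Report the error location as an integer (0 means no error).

s1: b1⊕b3⊕b5⊕b7⊕b9⊕b11⊕b13⊕b15⊕b17⊕b19⊕b21⊕b23⊕b25⊕b27⊕b29⊕b31 = 1⊕0⊕0⊕1⊕1⊕1⊕0⊕1⊕1⊕0⊕1⊕1⊕0⊕1⊕0⊕1 = 0
s2: b2⊕b3⊕b6⊕b7⊕b10⊕b11⊕b14⊕b15⊕b18⊕b19⊕b22⊕b23⊕b26⊕b27⊕b30⊕b31 = 1⊕0⊕0⊕1⊕0⊕1⊕1⊕1⊕1⊕0⊕0⊕1⊕0⊕1⊕1⊕1 = 0
s4: b4⊕b5⊕b6⊕b7⊕b12⊕b13⊕b14⊕b15⊕b20⊕b21⊕b22⊕b23⊕b28⊕b29⊕b30⊕b31 = 1⊕0⊕0⊕1⊕1⊕0⊕1⊕1⊕1⊕1⊕0⊕1⊕0⊕0⊕1⊕1 = 0
s8: b8⊕b9⊕b10⊕b11⊕b12⊕b13⊕b14⊕b15⊕b24⊕b25⊕b26⊕b27⊕b28⊕b29⊕b30⊕b31 = 0⊕1⊕0⊕1⊕1⊕0⊕1⊕1⊕0⊕0⊕0⊕1⊕0⊕0⊕1⊕1 = 0
s16: b16⊕b17⊕b18⊕b19⊕b20⊕b21⊕b22⊕b23⊕b24⊕b25⊕b26⊕b27⊕b28⊕b29⊕b30⊕b31 = 0⊕1⊕1⊕0⊕1⊕1⊕0⊕1⊕0⊕0⊕0⊕1⊕0⊕0⊕1⊕1 = 0
Syndrome (s16...s1) = 00000 → position 0 (no error).

0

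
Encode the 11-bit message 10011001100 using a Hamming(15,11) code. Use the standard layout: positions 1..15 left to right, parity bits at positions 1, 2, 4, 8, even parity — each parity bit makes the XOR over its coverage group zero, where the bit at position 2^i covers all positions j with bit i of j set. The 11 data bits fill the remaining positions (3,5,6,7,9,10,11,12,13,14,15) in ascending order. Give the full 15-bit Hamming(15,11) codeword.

Place data bits at non-power-of-two positions: b3=1, b5=0, b6=0, b7=1, b9=1, b10=0, b11=0, b12=1, b13=1, b14=0, b15=0.
p1 = XOR of data positions {3,5,7,9,11,13,15} = 1⊕0⊕1⊕1⊕0⊕1⊕0 = 0
p2 = XOR of data positions {3,6,7,10,11,14,15} = 1⊕0⊕1⊕0⊕0⊕0⊕0 = 0
p4 = XOR of data positions {5,6,7,12,13,14,15} = 0⊕0⊕1⊕1⊕1⊕0⊕0 = 1
p8 = XOR of data positions {9,10,11,12,13,14,15} = 1⊕0⊕0⊕1⊕1⊕0⊕0 = 1
Codeword b1..b15 = 001100111001100

001100111001100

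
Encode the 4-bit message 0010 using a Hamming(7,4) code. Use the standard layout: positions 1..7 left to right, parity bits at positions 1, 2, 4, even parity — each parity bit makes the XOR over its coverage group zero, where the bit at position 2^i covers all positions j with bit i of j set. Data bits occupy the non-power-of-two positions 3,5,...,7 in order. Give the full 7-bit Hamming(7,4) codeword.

Place data bits at non-power-of-two positions: b3=0, b5=0, b6=1, b7=0.
p1 = XOR of data positions {3,5,7} = 0⊕0⊕0 = 0
p2 = XOR of data positions {3,6,7} = 0⊕1⊕0 = 1
p4 = XOR of data positions {5,6,7} = 0⊕1⊕0 = 1
Codeword b1..b7 = 0101010

0101010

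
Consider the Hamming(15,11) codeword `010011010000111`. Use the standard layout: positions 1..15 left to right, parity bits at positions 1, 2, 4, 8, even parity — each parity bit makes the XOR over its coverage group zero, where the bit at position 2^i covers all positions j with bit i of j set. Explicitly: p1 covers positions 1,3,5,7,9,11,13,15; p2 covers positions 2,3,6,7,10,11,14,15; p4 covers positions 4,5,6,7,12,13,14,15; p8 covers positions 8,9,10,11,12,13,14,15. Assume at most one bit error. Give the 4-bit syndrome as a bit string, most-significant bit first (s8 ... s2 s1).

0101

s1: b1⊕b3⊕b5⊕b7⊕b9⊕b11⊕b13⊕b15 = 0⊕0⊕1⊕0⊕0⊕0⊕1⊕1 = 1
s2: b2⊕b3⊕b6⊕b7⊕b10⊕b11⊕b14⊕b15 = 1⊕0⊕1⊕0⊕0⊕0⊕1⊕1 = 0
s4: b4⊕b5⊕b6⊕b7⊕b12⊕b13⊕b14⊕b15 = 0⊕1⊕1⊕0⊕0⊕1⊕1⊕1 = 1
s8: b8⊕b9⊕b10⊕b11⊕b12⊕b13⊕b14⊕b15 = 1⊕0⊕0⊕0⊕0⊕1⊕1⊕1 = 0
Syndrome (s8...s1) = 0101 → position 5.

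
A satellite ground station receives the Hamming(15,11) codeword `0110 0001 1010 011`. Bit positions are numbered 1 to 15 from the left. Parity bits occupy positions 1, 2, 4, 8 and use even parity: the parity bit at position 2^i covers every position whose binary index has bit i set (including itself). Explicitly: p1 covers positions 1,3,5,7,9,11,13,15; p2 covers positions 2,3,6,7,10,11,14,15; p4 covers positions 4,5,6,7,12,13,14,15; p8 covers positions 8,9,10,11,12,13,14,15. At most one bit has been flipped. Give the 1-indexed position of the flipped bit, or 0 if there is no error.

10

s1: b1⊕b3⊕b5⊕b7⊕b9⊕b11⊕b13⊕b15 = 0⊕1⊕0⊕0⊕1⊕1⊕0⊕1 = 0
s2: b2⊕b3⊕b6⊕b7⊕b10⊕b11⊕b14⊕b15 = 1⊕1⊕0⊕0⊕0⊕1⊕1⊕1 = 1
s4: b4⊕b5⊕b6⊕b7⊕b12⊕b13⊕b14⊕b15 = 0⊕0⊕0⊕0⊕0⊕0⊕1⊕1 = 0
s8: b8⊕b9⊕b10⊕b11⊕b12⊕b13⊕b14⊕b15 = 1⊕1⊕0⊕1⊕0⊕0⊕1⊕1 = 1
Syndrome (s8...s1) = 1010 → position 10.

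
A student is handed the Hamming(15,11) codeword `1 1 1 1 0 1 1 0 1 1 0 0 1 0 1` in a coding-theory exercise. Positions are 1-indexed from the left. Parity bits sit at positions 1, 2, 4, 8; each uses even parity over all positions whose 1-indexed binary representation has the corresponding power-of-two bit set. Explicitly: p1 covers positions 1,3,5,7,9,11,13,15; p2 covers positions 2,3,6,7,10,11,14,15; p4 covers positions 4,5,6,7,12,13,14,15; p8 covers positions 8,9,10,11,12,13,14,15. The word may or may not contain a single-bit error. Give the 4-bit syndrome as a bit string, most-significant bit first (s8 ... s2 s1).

0100

s1: b1⊕b3⊕b5⊕b7⊕b9⊕b11⊕b13⊕b15 = 1⊕1⊕0⊕1⊕1⊕0⊕1⊕1 = 0
s2: b2⊕b3⊕b6⊕b7⊕b10⊕b11⊕b14⊕b15 = 1⊕1⊕1⊕1⊕1⊕0⊕0⊕1 = 0
s4: b4⊕b5⊕b6⊕b7⊕b12⊕b13⊕b14⊕b15 = 1⊕0⊕1⊕1⊕0⊕1⊕0⊕1 = 1
s8: b8⊕b9⊕b10⊕b11⊕b12⊕b13⊕b14⊕b15 = 0⊕1⊕1⊕0⊕0⊕1⊕0⊕1 = 0
Syndrome (s8...s1) = 0100 → position 4.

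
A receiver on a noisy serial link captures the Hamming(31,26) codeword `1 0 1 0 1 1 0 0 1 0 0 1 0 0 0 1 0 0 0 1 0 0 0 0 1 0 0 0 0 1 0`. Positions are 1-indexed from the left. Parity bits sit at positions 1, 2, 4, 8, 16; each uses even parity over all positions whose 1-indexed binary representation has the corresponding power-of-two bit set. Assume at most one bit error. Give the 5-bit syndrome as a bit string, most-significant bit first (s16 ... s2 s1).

s1: b1⊕b3⊕b5⊕b7⊕b9⊕b11⊕b13⊕b15⊕b17⊕b19⊕b21⊕b23⊕b25⊕b27⊕b29⊕b31 = 1⊕1⊕1⊕0⊕1⊕0⊕0⊕0⊕0⊕0⊕0⊕0⊕1⊕0⊕0⊕0 = 1
s2: b2⊕b3⊕b6⊕b7⊕b10⊕b11⊕b14⊕b15⊕b18⊕b19⊕b22⊕b23⊕b26⊕b27⊕b30⊕b31 = 0⊕1⊕1⊕0⊕0⊕0⊕0⊕0⊕0⊕0⊕0⊕0⊕0⊕0⊕1⊕0 = 1
s4: b4⊕b5⊕b6⊕b7⊕b12⊕b13⊕b14⊕b15⊕b20⊕b21⊕b22⊕b23⊕b28⊕b29⊕b30⊕b31 = 0⊕1⊕1⊕0⊕1⊕0⊕0⊕0⊕1⊕0⊕0⊕0⊕0⊕0⊕1⊕0 = 1
s8: b8⊕b9⊕b10⊕b11⊕b12⊕b13⊕b14⊕b15⊕b24⊕b25⊕b26⊕b27⊕b28⊕b29⊕b30⊕b31 = 0⊕1⊕0⊕0⊕1⊕0⊕0⊕0⊕0⊕1⊕0⊕0⊕0⊕0⊕1⊕0 = 0
s16: b16⊕b17⊕b18⊕b19⊕b20⊕b21⊕b22⊕b23⊕b24⊕b25⊕b26⊕b27⊕b28⊕b29⊕b30⊕b31 = 1⊕0⊕0⊕0⊕1⊕0⊕0⊕0⊕0⊕1⊕0⊕0⊕0⊕0⊕1⊕0 = 0
Syndrome (s16...s1) = 00111 → position 7.

00111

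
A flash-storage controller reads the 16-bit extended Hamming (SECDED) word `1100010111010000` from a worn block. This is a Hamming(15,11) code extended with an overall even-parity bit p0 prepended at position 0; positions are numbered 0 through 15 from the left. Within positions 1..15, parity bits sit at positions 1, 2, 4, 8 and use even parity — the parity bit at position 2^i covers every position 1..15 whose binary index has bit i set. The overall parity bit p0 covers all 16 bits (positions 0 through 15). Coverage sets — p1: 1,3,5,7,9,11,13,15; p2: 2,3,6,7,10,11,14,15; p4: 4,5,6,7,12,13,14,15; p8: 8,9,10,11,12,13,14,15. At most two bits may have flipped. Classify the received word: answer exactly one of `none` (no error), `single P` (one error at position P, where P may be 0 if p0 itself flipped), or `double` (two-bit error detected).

s1: b1⊕b3⊕b5⊕b7⊕b9⊕b11⊕b13⊕b15 = 1⊕0⊕1⊕1⊕1⊕1⊕0⊕0 = 1
s2: b2⊕b3⊕b6⊕b7⊕b10⊕b11⊕b14⊕b15 = 0⊕0⊕0⊕1⊕0⊕1⊕0⊕0 = 0
s4: b4⊕b5⊕b6⊕b7⊕b12⊕b13⊕b14⊕b15 = 0⊕1⊕0⊕1⊕0⊕0⊕0⊕0 = 0
s8: b8⊕b9⊕b10⊕b11⊕b12⊕b13⊕b14⊕b15 = 1⊕1⊕0⊕1⊕0⊕0⊕0⊕0 = 1
Syndrome (s8...s1) = 1001 → position 9.
Overall parity (XOR of all 16 bits, including p0): 1⊕1⊕0⊕0⊕0⊕1⊕0⊕1⊕1⊕1⊕0⊕1⊕0⊕0⊕0⊕0 = 1
Overall=1, syndrome position=9 → single-bit error at position 9.

single 9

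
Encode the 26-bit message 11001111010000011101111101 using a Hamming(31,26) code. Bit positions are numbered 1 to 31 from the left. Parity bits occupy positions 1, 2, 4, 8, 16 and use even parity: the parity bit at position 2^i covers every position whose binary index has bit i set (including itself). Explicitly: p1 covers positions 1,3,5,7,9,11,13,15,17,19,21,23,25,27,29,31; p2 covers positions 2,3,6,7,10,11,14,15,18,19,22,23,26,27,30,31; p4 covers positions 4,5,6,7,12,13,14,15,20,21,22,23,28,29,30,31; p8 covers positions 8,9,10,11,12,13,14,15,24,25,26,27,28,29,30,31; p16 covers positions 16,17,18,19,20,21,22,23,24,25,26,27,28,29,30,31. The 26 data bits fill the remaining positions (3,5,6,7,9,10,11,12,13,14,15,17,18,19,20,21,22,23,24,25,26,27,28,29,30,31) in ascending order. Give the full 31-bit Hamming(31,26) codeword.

0111100111110101000011101111101

Place data bits at non-power-of-two positions: b3=1, b5=1, b6=0, b7=0, b9=1, b10=1, b11=1, b12=1, b13=0, b14=1, b15=0, b17=0, b18=0, b19=0, b20=0, b21=1, b22=1, b23=1, b24=0, b25=1, b26=1, b27=1, b28=1, b29=1, b30=0, b31=1.
p1 = XOR of data positions {3,5,7,9,11,13,15,17,19,21,23,25,27,29,31} = 1⊕1⊕0⊕1⊕1⊕0⊕0⊕0⊕0⊕1⊕1⊕1⊕1⊕1⊕1 = 0
p2 = XOR of data positions {3,6,7,10,11,14,15,18,19,22,23,26,27,30,31} = 1⊕0⊕0⊕1⊕1⊕1⊕0⊕0⊕0⊕1⊕1⊕1⊕1⊕0⊕1 = 1
p4 = XOR of data positions {5,6,7,12,13,14,15,20,21,22,23,28,29,30,31} = 1⊕0⊕0⊕1⊕0⊕1⊕0⊕0⊕1⊕1⊕1⊕1⊕1⊕0⊕1 = 1
p8 = XOR of data positions {9,10,11,12,13,14,15,24,25,26,27,28,29,30,31} = 1⊕1⊕1⊕1⊕0⊕1⊕0⊕0⊕1⊕1⊕1⊕1⊕1⊕0⊕1 = 1
p16 = XOR of data positions {17,18,19,20,21,22,23,24,25,26,27,28,29,30,31} = 0⊕0⊕0⊕0⊕1⊕1⊕1⊕0⊕1⊕1⊕1⊕1⊕1⊕0⊕1 = 1
Codeword b1..b31 = 0111100111110101000011101111101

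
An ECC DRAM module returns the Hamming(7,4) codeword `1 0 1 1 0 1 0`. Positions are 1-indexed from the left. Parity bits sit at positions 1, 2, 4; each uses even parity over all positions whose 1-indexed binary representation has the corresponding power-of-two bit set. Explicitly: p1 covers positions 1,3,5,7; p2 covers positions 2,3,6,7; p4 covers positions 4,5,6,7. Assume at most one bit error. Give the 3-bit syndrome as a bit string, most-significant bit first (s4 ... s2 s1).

000

s1: b1⊕b3⊕b5⊕b7 = 1⊕1⊕0⊕0 = 0
s2: b2⊕b3⊕b6⊕b7 = 0⊕1⊕1⊕0 = 0
s4: b4⊕b5⊕b6⊕b7 = 1⊕0⊕1⊕0 = 0
Syndrome (s4...s1) = 000 → position 0 (no error).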